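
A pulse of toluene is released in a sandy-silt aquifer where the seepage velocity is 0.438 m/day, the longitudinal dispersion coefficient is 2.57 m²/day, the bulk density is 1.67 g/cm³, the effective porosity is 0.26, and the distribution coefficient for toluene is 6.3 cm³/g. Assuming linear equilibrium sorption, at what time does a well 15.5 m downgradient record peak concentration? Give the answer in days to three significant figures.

1010 days

Retardation factor R = 1 + ρ_b·K_d/n = 1 + 1.67 × 6.3/0.26 = 41.47.
Sorption retards both mechanisms: v_R = v/R = 0.01056 m/day, D_R = D/R = 0.06197 m²/day.
Peak time from v_R²t² + 2D_R t − x² = 0: t = (√(D_R² + v_R²x²) − D_R)/v_R².
√(D_R² + v_R²x²) = √(0.06197² + 0.01056² × 15.5²) = 0.1750; v_R² = 0.0001115.
t = (0.1750 − 0.06197)/0.0001115 = 1010 days.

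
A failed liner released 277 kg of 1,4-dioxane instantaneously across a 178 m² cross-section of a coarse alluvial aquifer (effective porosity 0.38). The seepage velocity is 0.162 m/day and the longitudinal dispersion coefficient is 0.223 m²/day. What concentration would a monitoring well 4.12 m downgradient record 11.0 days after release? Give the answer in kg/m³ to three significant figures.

For an instantaneous plane source, C(x,t) = M/(n_e·A·√(4πDt)) · exp(−(x−vt)²/(4Dt)), with n_e·A the pore (flow) area.
Plume center vt = 0.162 × 11.0 = 1.782 m, so the well at 4.12 m is 2.338 m downgradient of the peak.
√(4πDt) = 5.552 m, giving peak height M/(n_e·A·√(4πDt)) = 277/(0.38 × 178 × 5.552) = 0.7376 kg/m³.
(x−vt)²/(4Dt) = (2.338)²/(4 × 0.223 × 11.0) = 0.5571; exp(−0.5571) = 0.5729.
C = 0.7376 × 0.5729 = 0.423 kg/m³.

0.423 kg/m³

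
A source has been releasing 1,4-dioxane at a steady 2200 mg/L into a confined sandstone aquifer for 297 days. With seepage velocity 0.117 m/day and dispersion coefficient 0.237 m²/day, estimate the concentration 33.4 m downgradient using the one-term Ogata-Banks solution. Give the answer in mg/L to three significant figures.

For a continuous step input, C/C₀ ≈ ½·erfc((x−vt)/(2√(Dt))).
vt = 0.117 × 297 = 34.749 m and 2√(Dt) = 2√(0.237 × 297) = 16.78 m.
Argument (x−vt)/(2√(Dt)) = (33.4 − 34.749)/16.78 = -0.08039; ½·erfc(-0.08039) = 0.5453.
C = 2200 × 0.5453 = 1200 mg/L.

1200 mg/L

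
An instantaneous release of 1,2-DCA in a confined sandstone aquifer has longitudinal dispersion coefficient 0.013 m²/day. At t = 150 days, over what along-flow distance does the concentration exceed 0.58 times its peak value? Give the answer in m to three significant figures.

The plume is Gaussian with σ = √(2Dt) = √(2 × 0.013 × 150) = 1.975 m.
C/C_peak = exp(−Δx²/(2σ²)) = 0.58 ⇒ Δx = σ·√(−2 ln 0.58) = 1.975 × 1.044 = 2.062 m.
Width = 2Δx = 4.12 m.

4.12 m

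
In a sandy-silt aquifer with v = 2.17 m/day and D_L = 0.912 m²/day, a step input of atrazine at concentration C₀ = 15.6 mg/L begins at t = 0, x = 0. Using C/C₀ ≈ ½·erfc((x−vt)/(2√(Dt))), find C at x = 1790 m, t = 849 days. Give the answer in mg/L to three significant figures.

For a continuous step input, C/C₀ ≈ ½·erfc((x−vt)/(2√(Dt))).
vt = 2.17 × 849 = 1842.33 m and 2√(Dt) = 2√(0.912 × 849) = 55.65 m.
Argument (x−vt)/(2√(Dt)) = (1790 − 1842.33)/55.65 = -0.9403; ½·erfc(-0.9403) = 0.9082.
C = 15.6 × 0.9082 = 14.2 mg/L.

14.2 mg/L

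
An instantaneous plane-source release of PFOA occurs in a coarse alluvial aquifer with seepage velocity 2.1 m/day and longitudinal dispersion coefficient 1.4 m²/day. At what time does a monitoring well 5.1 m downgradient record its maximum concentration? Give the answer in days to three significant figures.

2.13 days

For the 1D instantaneous-source solution, setting ∂C/∂t = 0 at fixed x gives v²t² + 2Dt − x² = 0, so t = (√(D² + v²x²) − D)/v².
√(D² + v²x²) = √(1.4² + 2.1² × 5.1²) = 10.80; v² = 4.41.
t = (10.80 − 1.4)/4.41 = 2.13 days (vs. the pure-advection estimate x/v = 2.43 d).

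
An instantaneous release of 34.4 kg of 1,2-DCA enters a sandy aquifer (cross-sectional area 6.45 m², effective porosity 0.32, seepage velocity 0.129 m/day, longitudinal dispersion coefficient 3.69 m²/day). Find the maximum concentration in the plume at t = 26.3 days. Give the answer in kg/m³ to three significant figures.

The peak of an instantaneous 1D plume sits at x = vt; there the Gaussian factor is 1 and C_max = M/(n_e·A·√(4πDt)), where n_e·A is the pore area the mass is dissolved in.
√(4πDt) = √(4π × 3.69 × 26.3) = 34.92 m, so C_max = 34.4/(0.32 × 6.45 × 34.92) = 0.477 kg/m³.

0.477 kg/m³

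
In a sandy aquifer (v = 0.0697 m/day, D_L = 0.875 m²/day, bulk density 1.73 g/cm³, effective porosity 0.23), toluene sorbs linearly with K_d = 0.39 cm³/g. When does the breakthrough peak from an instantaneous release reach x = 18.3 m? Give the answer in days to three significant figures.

Retardation factor R = 1 + ρ_b·K_d/n = 1 + 1.73 × 0.39/0.23 = 3.933.
Sorption retards both mechanisms: v_R = v/R = 0.01772 m/day, D_R = D/R = 0.2225 m²/day.
Peak time from v_R²t² + 2D_R t − x² = 0: t = (√(D_R² + v_R²x²) − D_R)/v_R².
√(D_R² + v_R²x²) = √(0.2225² + 0.01772² × 18.3²) = 0.3933; v_R² = 0.0003140.
t = (0.3933 − 0.2225)/0.0003140 = 544 days.

544 days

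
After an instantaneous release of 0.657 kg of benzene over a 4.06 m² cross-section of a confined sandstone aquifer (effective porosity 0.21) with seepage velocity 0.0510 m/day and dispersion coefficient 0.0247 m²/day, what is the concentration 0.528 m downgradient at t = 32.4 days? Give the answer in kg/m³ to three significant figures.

0.164 kg/m³

For an instantaneous plane source, C(x,t) = M/(n_e·A·√(4πDt)) · exp(−(x−vt)²/(4Dt)), with n_e·A the pore (flow) area.
Plume center vt = 0.0510 × 32.4 = 1.6524 m, so the well at 0.528 m is 1.1244 m upgradient of the peak.
√(4πDt) = 3.171 m, giving peak height M/(n_e·A·√(4πDt)) = 0.657/(0.21 × 4.06 × 3.171) = 0.2430 kg/m³.
(x−vt)²/(4Dt) = (-1.1244)²/(4 × 0.0247 × 32.4) = 0.3949; exp(−0.3949) = 0.6737.
C = 0.2430 × 0.6737 = 0.164 kg/m³.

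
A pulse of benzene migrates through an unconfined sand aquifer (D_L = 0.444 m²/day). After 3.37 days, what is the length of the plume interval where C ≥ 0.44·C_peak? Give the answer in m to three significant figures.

The plume is Gaussian with σ = √(2Dt) = √(2 × 0.444 × 3.37) = 1.730 m.
C/C_peak = exp(−Δx²/(2σ²)) = 0.44 ⇒ Δx = σ·√(−2 ln 0.44) = 1.730 × 1.281 = 2.216 m.
Width = 2Δx = 4.43 m.

4.43 m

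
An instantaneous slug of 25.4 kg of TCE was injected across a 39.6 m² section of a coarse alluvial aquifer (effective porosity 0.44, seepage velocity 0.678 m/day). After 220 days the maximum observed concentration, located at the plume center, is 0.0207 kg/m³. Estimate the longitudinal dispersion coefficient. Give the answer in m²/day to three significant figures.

1.79 m²/day

At the plume center C_max = M/(n_e·A·√(4πDt)), so D = M²/(4πt·(n_e·A·C_max)²).
n_e·A·C_max = 0.44 × 39.6 × 0.0207 = 0.3607 kg/m.
D = 25.4²/(4π × 220 × 0.3607²) = 1.79 m²/day.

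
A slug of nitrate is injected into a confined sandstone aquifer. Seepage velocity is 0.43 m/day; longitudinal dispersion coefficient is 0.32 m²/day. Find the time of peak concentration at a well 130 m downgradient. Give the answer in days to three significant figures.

For the 1D instantaneous-source solution, setting ∂C/∂t = 0 at fixed x gives v²t² + 2Dt − x² = 0, so t = (√(D² + v²x²) − D)/v².
√(D² + v²x²) = √(0.32² + 0.43² × 130²) = 55.90; v² = 0.1849.
t = (55.90 − 0.32)/0.1849 = 301 days (vs. the pure-advection estimate x/v = 302 d).

301 days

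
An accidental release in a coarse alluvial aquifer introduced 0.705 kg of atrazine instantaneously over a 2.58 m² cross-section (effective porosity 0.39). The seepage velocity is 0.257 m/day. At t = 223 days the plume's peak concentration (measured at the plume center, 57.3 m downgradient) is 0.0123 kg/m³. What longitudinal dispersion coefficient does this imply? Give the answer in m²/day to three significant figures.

1.16 m²/day

At the plume center C_max = M/(n_e·A·√(4πDt)), so D = M²/(4πt·(n_e·A·C_max)²).
n_e·A·C_max = 0.39 × 2.58 × 0.0123 = 0.01238 kg/m.
D = 0.705²/(4π × 223 × 0.01238²) = 1.16 m²/day.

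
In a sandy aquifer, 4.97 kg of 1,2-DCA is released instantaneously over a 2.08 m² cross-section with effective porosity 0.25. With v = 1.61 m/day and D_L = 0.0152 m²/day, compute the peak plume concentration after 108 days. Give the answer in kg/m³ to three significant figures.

2.10 kg/m³

The peak of an instantaneous 1D plume sits at x = vt; there the Gaussian factor is 1 and C_max = M/(n_e·A·√(4πDt)), where n_e·A is the pore area the mass is dissolved in.
√(4πDt) = √(4π × 0.0152 × 108) = 4.542 m, so C_max = 4.97/(0.25 × 2.08 × 4.542) = 2.10 kg/m³.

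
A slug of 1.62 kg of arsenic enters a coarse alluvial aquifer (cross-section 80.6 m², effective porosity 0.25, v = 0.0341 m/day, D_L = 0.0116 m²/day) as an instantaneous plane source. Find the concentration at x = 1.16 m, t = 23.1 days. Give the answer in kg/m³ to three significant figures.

For an instantaneous plane source, C(x,t) = M/(n_e·A·√(4πDt)) · exp(−(x−vt)²/(4Dt)), with n_e·A the pore (flow) area.
Plume center vt = 0.0341 × 23.1 = 0.78771 m, so the well at 1.16 m is 0.37229 m downgradient of the peak.
√(4πDt) = 1.835 m, giving peak height M/(n_e·A·√(4πDt)) = 1.62/(0.25 × 80.6 × 1.835) = 0.04381 kg/m³.
(x−vt)²/(4Dt) = (0.37229)²/(4 × 0.0116 × 23.1) = 0.1293; exp(−0.1293) = 0.8787.
C = 0.04381 × 0.8787 = 0.0385 kg/m³.

0.0385 kg/m³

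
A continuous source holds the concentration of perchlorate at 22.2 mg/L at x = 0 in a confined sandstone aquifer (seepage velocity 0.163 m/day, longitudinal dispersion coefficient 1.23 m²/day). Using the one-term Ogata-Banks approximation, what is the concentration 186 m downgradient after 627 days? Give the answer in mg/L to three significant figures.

For a continuous step input, C/C₀ ≈ ½·erfc((x−vt)/(2√(Dt))).
vt = 0.163 × 627 = 102.201 m and 2√(Dt) = 2√(1.23 × 627) = 55.54 m.
Argument (x−vt)/(2√(Dt)) = (186 − 102.201)/55.54 = 1.509; ½·erfc(1.509) = 0.01642.
C = 22.2 × 0.01642 = 0.365 mg/L.

0.365 mg/L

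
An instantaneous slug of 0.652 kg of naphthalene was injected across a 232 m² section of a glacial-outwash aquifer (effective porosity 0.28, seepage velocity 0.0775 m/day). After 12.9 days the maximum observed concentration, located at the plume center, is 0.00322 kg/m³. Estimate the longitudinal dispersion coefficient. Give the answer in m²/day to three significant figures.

At the plume center C_max = M/(n_e·A·√(4πDt)), so D = M²/(4πt·(n_e·A·C_max)²).
n_e·A·C_max = 0.28 × 232 × 0.00322 = 0.2092 kg/m.
D = 0.652²/(4π × 12.9 × 0.2092²) = 0.0599 m²/day.

0.0599 m²/day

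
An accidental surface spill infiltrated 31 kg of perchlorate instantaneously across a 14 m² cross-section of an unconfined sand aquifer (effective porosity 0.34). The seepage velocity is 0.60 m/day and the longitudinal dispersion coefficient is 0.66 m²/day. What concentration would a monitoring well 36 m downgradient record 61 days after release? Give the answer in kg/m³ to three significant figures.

For an instantaneous plane source, C(x,t) = M/(n_e·A·√(4πDt)) · exp(−(x−vt)²/(4Dt)), with n_e·A the pore (flow) area.
Plume center vt = 0.60 × 61 = 36.6 m, so the well at 36 m is 0.6 m upgradient of the peak.
√(4πDt) = 22.49 m, giving peak height M/(n_e·A·√(4πDt)) = 31/(0.34 × 14 × 22.49) = 0.2896 kg/m³.
(x−vt)²/(4Dt) = (-0.6)²/(4 × 0.66 × 61) = 0.002235; exp(−0.002235) = 0.9978.
C = 0.2896 × 0.9978 = 0.289 kg/m³.

0.289 kg/m³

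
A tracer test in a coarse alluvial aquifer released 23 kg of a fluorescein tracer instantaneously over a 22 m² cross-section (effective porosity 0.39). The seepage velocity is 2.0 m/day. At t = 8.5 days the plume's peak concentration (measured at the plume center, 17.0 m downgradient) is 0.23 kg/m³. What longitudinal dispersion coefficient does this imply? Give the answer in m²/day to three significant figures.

At the plume center C_max = M/(n_e·A·√(4πDt)), so D = M²/(4πt·(n_e·A·C_max)²).
n_e·A·C_max = 0.39 × 22 × 0.23 = 1.973 kg/m.
D = 23²/(4π × 8.5 × 1.973²) = 1.27 m²/day.

1.27 m²/day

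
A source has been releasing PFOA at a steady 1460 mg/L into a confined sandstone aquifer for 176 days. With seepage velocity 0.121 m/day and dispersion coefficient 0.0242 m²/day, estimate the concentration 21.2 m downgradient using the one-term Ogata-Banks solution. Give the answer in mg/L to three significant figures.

For a continuous step input, C/C₀ ≈ ½·erfc((x−vt)/(2√(Dt))).
vt = 0.121 × 176 = 21.296 m and 2√(Dt) = 2√(0.0242 × 176) = 4.128 m.
Argument (x−vt)/(2√(Dt)) = (21.2 − 21.296)/4.128 = -0.02326; ½·erfc(-0.02326) = 0.5131.
C = 1460 × 0.5131 = 749 mg/L.

749 mg/L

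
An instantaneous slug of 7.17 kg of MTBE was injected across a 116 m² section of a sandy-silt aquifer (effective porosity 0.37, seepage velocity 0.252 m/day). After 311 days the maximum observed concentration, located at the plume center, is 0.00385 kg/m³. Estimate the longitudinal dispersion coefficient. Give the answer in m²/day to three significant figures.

0.482 m²/day

At the plume center C_max = M/(n_e·A·√(4πDt)), so D = M²/(4πt·(n_e·A·C_max)²).
n_e·A·C_max = 0.37 × 116 × 0.00385 = 0.1652 kg/m.
D = 7.17²/(4π × 311 × 0.1652²) = 0.482 m²/day.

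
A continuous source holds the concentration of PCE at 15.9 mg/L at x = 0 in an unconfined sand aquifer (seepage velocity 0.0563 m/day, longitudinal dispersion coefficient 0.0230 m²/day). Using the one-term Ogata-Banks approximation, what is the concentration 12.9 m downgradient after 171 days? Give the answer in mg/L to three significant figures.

For a continuous step input, C/C₀ ≈ ½·erfc((x−vt)/(2√(Dt))).
vt = 0.0563 × 171 = 9.6273 m and 2√(Dt) = 2√(0.0230 × 171) = 3.966 m.
Argument (x−vt)/(2√(Dt)) = (12.9 − 9.6273)/3.966 = 0.8252; ½·erfc(0.8252) = 0.1216.
C = 15.9 × 0.1216 = 1.93 mg/L.

1.93 mg/L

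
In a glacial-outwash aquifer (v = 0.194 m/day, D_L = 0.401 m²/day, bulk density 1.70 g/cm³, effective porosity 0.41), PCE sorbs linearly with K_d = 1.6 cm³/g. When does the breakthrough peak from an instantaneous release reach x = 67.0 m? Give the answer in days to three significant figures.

2560 days

Retardation factor R = 1 + ρ_b·K_d/n = 1 + 1.70 × 1.6/0.41 = 7.634.
Sorption retards both mechanisms: v_R = v/R = 0.02541 m/day, D_R = D/R = 0.05253 m²/day.
Peak time from v_R²t² + 2D_R t − x² = 0: t = (√(D_R² + v_R²x²) − D_R)/v_R².
√(D_R² + v_R²x²) = √(0.05253² + 0.02541² × 67.0²) = 1.703; v_R² = 0.0006457.
t = (1.703 − 0.05253)/0.0006457 = 2560 days.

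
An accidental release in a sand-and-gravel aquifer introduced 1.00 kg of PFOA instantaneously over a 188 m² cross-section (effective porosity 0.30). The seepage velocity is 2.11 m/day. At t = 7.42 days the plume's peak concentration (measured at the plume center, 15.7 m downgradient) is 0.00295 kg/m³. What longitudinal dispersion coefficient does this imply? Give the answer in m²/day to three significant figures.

At the plume center C_max = M/(n_e·A·√(4πDt)), so D = M²/(4πt·(n_e·A·C_max)²).
n_e·A·C_max = 0.30 × 188 × 0.00295 = 0.1664 kg/m.
D = 1.00²/(4π × 7.42 × 0.1664²) = 0.387 m²/day.

0.387 m²/day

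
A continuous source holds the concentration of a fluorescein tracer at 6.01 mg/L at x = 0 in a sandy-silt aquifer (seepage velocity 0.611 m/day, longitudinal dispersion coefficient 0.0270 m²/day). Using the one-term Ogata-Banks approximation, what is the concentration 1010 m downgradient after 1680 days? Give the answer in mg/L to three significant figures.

For a continuous step input, C/C₀ ≈ ½·erfc((x−vt)/(2√(Dt))).
vt = 0.611 × 1680 = 1026.48 m and 2√(Dt) = 2√(0.0270 × 1680) = 13.47 m.
Argument (x−vt)/(2√(Dt)) = (1010 − 1026.48)/13.47 = -1.223; ½·erfc(-1.223) = 0.9581.
C = 6.01 × 0.9581 = 5.76 mg/L.

5.76 mg/L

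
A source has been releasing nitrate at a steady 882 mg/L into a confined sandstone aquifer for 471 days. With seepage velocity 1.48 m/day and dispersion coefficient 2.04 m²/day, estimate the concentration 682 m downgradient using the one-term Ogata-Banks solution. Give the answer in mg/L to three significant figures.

For a continuous step input, C/C₀ ≈ ½·erfc((x−vt)/(2√(Dt))).
vt = 1.48 × 471 = 697.08 m and 2√(Dt) = 2√(2.04 × 471) = 61.99 m.
Argument (x−vt)/(2√(Dt)) = (682 − 697.08)/61.99 = -0.2433; ½·erfc(-0.2433) = 0.6346.
C = 882 × 0.6346 = 560 mg/L.

560 mg/L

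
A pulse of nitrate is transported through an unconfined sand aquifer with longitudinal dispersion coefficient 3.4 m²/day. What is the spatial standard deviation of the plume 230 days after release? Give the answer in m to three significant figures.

Dispersive spreading gives a Gaussian with σ² = 2Dt; advection only shifts the center.
σ = √(2 × 3.4 × 230) = 39.5 m.

39.5 m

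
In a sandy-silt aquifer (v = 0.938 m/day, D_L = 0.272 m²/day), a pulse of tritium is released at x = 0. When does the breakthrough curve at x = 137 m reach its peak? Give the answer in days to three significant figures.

For the 1D instantaneous-source solution, setting ∂C/∂t = 0 at fixed x gives v²t² + 2Dt − x² = 0, so t = (√(D² + v²x²) − D)/v².
√(D² + v²x²) = √(0.272² + 0.938² × 137²) = 128.5; v² = 0.879844.
t = (128.5 − 0.272)/0.879844 = 146 days (vs. the pure-advection estimate x/v = 146 d).

146 days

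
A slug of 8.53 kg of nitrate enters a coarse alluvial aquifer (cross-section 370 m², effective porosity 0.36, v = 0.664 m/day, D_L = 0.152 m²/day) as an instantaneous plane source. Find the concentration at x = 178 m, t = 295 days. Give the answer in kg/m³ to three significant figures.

For an instantaneous plane source, C(x,t) = M/(n_e·A·√(4πDt)) · exp(−(x−vt)²/(4Dt)), with n_e·A the pore (flow) area.
Plume center vt = 0.664 × 295 = 195.88 m, so the well at 178 m is 17.88 m upgradient of the peak.
√(4πDt) = 23.74 m, giving peak height M/(n_e·A·√(4πDt)) = 8.53/(0.36 × 370 × 23.74) = 0.002698 kg/m³.
(x−vt)²/(4Dt) = (-17.88)²/(4 × 0.152 × 295) = 1.782; exp(−1.782) = 0.1683.
C = 0.002698 × 0.1683 = 0.000454 kg/m³.

0.000454 kg/m³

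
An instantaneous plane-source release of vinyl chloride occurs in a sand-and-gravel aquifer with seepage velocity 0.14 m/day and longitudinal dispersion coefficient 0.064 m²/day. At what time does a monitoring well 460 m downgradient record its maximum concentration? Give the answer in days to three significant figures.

For the 1D instantaneous-source solution, setting ∂C/∂t = 0 at fixed x gives v²t² + 2Dt − x² = 0, so t = (√(D² + v²x²) − D)/v².
√(D² + v²x²) = √(0.064² + 0.14² × 460²) = 64.40; v² = 0.0196.
t = (64.40 − 0.064)/0.0196 = 3280 days (vs. the pure-advection estimate x/v = 3290 d).

3280 days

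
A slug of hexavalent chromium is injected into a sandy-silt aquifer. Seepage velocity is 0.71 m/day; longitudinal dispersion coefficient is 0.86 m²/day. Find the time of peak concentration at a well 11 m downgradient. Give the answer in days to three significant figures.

13.9 days

For the 1D instantaneous-source solution, setting ∂C/∂t = 0 at fixed x gives v²t² + 2Dt − x² = 0, so t = (√(D² + v²x²) − D)/v².
√(D² + v²x²) = √(0.86² + 0.71² × 11²) = 7.857; v² = 0.5041.
t = (7.857 − 0.86)/0.5041 = 13.9 days (vs. the pure-advection estimate x/v = 15.5 d).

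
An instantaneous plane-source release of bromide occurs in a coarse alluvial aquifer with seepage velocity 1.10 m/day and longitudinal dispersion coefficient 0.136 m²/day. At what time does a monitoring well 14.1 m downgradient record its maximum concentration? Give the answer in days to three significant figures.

12.7 days

For the 1D instantaneous-source solution, setting ∂C/∂t = 0 at fixed x gives v²t² + 2Dt − x² = 0, so t = (√(D² + v²x²) − D)/v².
√(D² + v²x²) = √(0.136² + 1.10² × 14.1²) = 15.51; v² = 1.21.
t = (15.51 − 0.136)/1.21 = 12.7 days (vs. the pure-advection estimate x/v = 12.8 d).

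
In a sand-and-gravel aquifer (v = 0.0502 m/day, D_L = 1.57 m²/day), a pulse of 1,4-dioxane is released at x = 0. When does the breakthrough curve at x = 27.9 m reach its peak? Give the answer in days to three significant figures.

For the 1D instantaneous-source solution, setting ∂C/∂t = 0 at fixed x gives v²t² + 2Dt − x² = 0, so t = (√(D² + v²x²) − D)/v².
√(D² + v²x²) = √(1.57² + 0.0502² × 27.9²) = 2.104; v² = 0.00252004.
t = (2.104 − 1.57)/0.00252004 = 212 days (vs. the pure-advection estimate x/v = 556 d).

212 days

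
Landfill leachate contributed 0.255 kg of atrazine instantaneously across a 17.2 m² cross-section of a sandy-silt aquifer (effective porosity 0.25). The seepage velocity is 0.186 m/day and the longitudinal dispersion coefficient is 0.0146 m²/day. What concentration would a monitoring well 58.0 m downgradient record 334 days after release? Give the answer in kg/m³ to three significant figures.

For an instantaneous plane source, C(x,t) = M/(n_e·A·√(4πDt)) · exp(−(x−vt)²/(4Dt)), with n_e·A the pore (flow) area.
Plume center vt = 0.186 × 334 = 62.124 m, so the well at 58.0 m is 4.124 m upgradient of the peak.
√(4πDt) = 7.828 m, giving peak height M/(n_e·A·√(4πDt)) = 0.255/(0.25 × 17.2 × 7.828) = 0.007576 kg/m³.
(x−vt)²/(4Dt) = (-4.124)²/(4 × 0.0146 × 334) = 0.8719; exp(−0.8719) = 0.4182.
C = 0.007576 × 0.4182 = 0.00317 kg/m³.

0.00317 kg/m³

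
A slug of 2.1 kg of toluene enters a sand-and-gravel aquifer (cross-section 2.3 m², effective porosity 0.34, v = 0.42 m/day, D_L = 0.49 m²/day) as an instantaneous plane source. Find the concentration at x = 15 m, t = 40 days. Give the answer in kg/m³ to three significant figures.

For an instantaneous plane source, C(x,t) = M/(n_e·A·√(4πDt)) · exp(−(x−vt)²/(4Dt)), with n_e·A the pore (flow) area.
Plume center vt = 0.42 × 40 = 16.8 m, so the well at 15 m is 1.8 m upgradient of the peak.
√(4πDt) = 15.69 m, giving peak height M/(n_e·A·√(4πDt)) = 2.1/(0.34 × 2.3 × 15.69) = 0.1712 kg/m³.
(x−vt)²/(4Dt) = (-1.8)²/(4 × 0.49 × 40) = 0.04133; exp(−0.04133) = 0.9595.
C = 0.1712 × 0.9595 = 0.164 kg/m³.

0.164 kg/m³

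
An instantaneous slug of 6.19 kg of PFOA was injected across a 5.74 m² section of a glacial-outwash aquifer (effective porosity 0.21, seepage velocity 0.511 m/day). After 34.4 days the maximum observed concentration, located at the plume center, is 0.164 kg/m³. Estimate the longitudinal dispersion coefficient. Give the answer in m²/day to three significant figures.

At the plume center C_max = M/(n_e·A·√(4πDt)), so D = M²/(4πt·(n_e·A·C_max)²).
n_e·A·C_max = 0.21 × 5.74 × 0.164 = 0.1977 kg/m.
D = 6.19²/(4π × 34.4 × 0.1977²) = 2.27 m²/day.

2.27 m²/day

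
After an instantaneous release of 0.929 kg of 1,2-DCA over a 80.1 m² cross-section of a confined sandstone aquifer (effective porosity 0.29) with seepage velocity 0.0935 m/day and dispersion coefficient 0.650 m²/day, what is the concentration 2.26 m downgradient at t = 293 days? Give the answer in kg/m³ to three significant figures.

0.000357 kg/m³

For an instantaneous plane source, C(x,t) = M/(n_e·A·√(4πDt)) · exp(−(x−vt)²/(4Dt)), with n_e·A the pore (flow) area.
Plume center vt = 0.0935 × 293 = 27.3955 m, so the well at 2.26 m is 25.1355 m upgradient of the peak.
√(4πDt) = 48.92 m, giving peak height M/(n_e·A·√(4πDt)) = 0.929/(0.29 × 80.1 × 48.92) = 0.0008175 kg/m³.
(x−vt)²/(4Dt) = (-25.1355)²/(4 × 0.650 × 293) = 0.8293; exp(−0.8293) = 0.4364.
C = 0.0008175 × 0.4364 = 0.000357 kg/m³.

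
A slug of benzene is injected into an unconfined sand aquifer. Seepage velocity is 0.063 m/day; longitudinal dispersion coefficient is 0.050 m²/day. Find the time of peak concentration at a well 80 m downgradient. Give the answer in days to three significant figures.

For the 1D instantaneous-source solution, setting ∂C/∂t = 0 at fixed x gives v²t² + 2Dt − x² = 0, so t = (√(D² + v²x²) − D)/v².
√(D² + v²x²) = √(0.050² + 0.063² × 80²) = 5.040; v² = 0.003969.
t = (5.040 − 0.050)/0.003969 = 1260 days (vs. the pure-advection estimate x/v = 1270 d).

1260 days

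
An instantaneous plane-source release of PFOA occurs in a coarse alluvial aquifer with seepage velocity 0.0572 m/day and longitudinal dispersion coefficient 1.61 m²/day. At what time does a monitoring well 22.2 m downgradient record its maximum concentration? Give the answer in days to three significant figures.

For the 1D instantaneous-source solution, setting ∂C/∂t = 0 at fixed x gives v²t² + 2Dt − x² = 0, so t = (√(D² + v²x²) − D)/v².
√(D² + v²x²) = √(1.61² + 0.0572² × 22.2²) = 2.051; v² = 0.00327184.
t = (2.051 − 1.61)/0.00327184 = 135 days (vs. the pure-advection estimate x/v = 388 d).

135 days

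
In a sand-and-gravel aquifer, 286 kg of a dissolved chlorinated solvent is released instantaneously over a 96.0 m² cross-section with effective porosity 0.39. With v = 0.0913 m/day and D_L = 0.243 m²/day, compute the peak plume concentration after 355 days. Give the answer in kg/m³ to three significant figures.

0.232 kg/m³

The peak of an instantaneous 1D plume sits at x = vt; there the Gaussian factor is 1 and C_max = M/(n_e·A·√(4πDt)), where n_e·A is the pore area the mass is dissolved in.
√(4πDt) = √(4π × 0.243 × 355) = 32.92 m, so C_max = 286/(0.39 × 96.0 × 32.92) = 0.232 kg/m³.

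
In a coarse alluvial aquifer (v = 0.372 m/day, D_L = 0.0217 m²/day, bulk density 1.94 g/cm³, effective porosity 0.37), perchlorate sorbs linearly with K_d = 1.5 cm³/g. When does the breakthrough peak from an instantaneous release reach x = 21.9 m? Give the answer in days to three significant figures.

520 days

Retardation factor R = 1 + ρ_b·K_d/n = 1 + 1.94 × 1.5/0.37 = 8.865.
Sorption retards both mechanisms: v_R = v/R = 0.04196 m/day, D_R = D/R = 0.002448 m²/day.
Peak time from v_R²t² + 2D_R t − x² = 0: t = (√(D_R² + v_R²x²) − D_R)/v_R².
√(D_R² + v_R²x²) = √(0.002448² + 0.04196² × 21.9²) = 0.9189; v_R² = 0.001761.
t = (0.9189 − 0.002448)/0.001761 = 520 days.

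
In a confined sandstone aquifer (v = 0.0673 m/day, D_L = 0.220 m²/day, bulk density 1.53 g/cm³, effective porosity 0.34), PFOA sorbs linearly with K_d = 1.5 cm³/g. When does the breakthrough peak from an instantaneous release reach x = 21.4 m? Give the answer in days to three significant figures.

Retardation factor R = 1 + ρ_b·K_d/n = 1 + 1.53 × 1.5/0.34 = 7.750.
Sorption retards both mechanisms: v_R = v/R = 0.008684 m/day, D_R = D/R = 0.02839 m²/day.
Peak time from v_R²t² + 2D_R t − x² = 0: t = (√(D_R² + v_R²x²) − D_R)/v_R².
√(D_R² + v_R²x²) = √(0.02839² + 0.008684² × 21.4²) = 0.1880; v_R² = 7.541e-05.
t = (0.1880 − 0.02839)/7.541e-05 = 2120 days.

2120 days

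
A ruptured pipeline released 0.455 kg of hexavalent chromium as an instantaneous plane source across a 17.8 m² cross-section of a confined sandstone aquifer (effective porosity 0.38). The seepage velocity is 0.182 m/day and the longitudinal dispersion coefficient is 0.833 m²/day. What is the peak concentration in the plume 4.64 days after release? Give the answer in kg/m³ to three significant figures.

The peak of an instantaneous 1D plume sits at x = vt; there the Gaussian factor is 1 and C_max = M/(n_e·A·√(4πDt)), where n_e·A is the pore area the mass is dissolved in.
√(4πDt) = √(4π × 0.833 × 4.64) = 6.969 m, so C_max = 0.455/(0.38 × 17.8 × 6.969) = 0.00965 kg/m³.

0.00965 kg/m³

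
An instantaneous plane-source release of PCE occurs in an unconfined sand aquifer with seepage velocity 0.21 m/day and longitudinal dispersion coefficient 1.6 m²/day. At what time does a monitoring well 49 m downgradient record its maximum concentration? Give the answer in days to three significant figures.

For the 1D instantaneous-source solution, setting ∂C/∂t = 0 at fixed x gives v²t² + 2Dt − x² = 0, so t = (√(D² + v²x²) − D)/v².
√(D² + v²x²) = √(1.6² + 0.21² × 49²) = 10.41; v² = 0.0441.
t = (10.41 − 1.6)/0.0441 = 200 days (vs. the pure-advection estimate x/v = 233 d).

200 days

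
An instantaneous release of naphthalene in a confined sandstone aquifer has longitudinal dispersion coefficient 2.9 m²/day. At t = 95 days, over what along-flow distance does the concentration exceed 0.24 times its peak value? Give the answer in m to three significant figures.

The plume is Gaussian with σ = √(2Dt) = √(2 × 2.9 × 95) = 23.47 m.
C/C_peak = exp(−Δx²/(2σ²)) = 0.24 ⇒ Δx = σ·√(−2 ln 0.24) = 23.47 × 1.689 = 39.64 m.
Width = 2Δx = 79.3 m.

79.3 m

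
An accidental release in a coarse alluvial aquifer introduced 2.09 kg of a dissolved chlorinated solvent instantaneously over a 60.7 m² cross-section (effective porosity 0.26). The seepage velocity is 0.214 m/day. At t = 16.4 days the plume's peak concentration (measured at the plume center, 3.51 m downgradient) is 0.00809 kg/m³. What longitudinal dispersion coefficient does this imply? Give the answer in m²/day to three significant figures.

1.30 m²/day

At the plume center C_max = M/(n_e·A·√(4πDt)), so D = M²/(4πt·(n_e·A·C_max)²).
n_e·A·C_max = 0.26 × 60.7 × 0.00809 = 0.1277 kg/m.
D = 2.09²/(4π × 16.4 × 0.1277²) = 1.30 m²/day.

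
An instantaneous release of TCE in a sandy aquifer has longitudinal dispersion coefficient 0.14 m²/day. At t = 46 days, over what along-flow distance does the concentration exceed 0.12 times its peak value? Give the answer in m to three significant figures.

The plume is Gaussian with σ = √(2Dt) = √(2 × 0.14 × 46) = 3.589 m.
C/C_peak = exp(−Δx²/(2σ²)) = 0.12 ⇒ Δx = σ·√(−2 ln 0.12) = 3.589 × 2.059 = 7.390 m.
Width = 2Δx = 14.8 m.

14.8 m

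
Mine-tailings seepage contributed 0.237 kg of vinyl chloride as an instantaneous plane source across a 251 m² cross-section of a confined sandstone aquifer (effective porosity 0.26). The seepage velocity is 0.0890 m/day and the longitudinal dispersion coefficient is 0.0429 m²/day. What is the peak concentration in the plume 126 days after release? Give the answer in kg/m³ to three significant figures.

0.000441 kg/m³

The peak of an instantaneous 1D plume sits at x = vt; there the Gaussian factor is 1 and C_max = M/(n_e·A·√(4πDt)), where n_e·A is the pore area the mass is dissolved in.
√(4πDt) = √(4π × 0.0429 × 126) = 8.242 m, so C_max = 0.237/(0.26 × 251 × 8.242) = 0.000441 kg/m³.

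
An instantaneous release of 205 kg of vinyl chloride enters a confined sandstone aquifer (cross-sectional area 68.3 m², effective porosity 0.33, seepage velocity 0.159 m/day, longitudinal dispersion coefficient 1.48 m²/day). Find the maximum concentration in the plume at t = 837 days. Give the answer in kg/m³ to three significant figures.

The peak of an instantaneous 1D plume sits at x = vt; there the Gaussian factor is 1 and C_max = M/(n_e·A·√(4πDt)), where n_e·A is the pore area the mass is dissolved in.
√(4πDt) = √(4π × 1.48 × 837) = 124.8 m, so C_max = 205/(0.33 × 68.3 × 124.8) = 0.0729 kg/m³.

0.0729 kg/m³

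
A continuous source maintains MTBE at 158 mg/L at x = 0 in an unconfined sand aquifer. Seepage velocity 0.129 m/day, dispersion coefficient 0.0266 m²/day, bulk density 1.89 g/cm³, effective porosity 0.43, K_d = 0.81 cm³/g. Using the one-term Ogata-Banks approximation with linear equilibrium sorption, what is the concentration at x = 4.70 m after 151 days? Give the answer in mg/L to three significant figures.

Retardation factor R = 1 + ρ_b·K_d/n = 1 + 1.89 × 0.81/0.43 = 4.560.
Sorption retards both mechanisms: v_R = v/R = 0.02829 m/day, D_R = D/R = 0.005833 m²/day.
v_R·t = 0.02829 × 151 = 4.27179 m; 2√(D_R t) = 1.877 m; argument = (4.70 − 4.27179)/1.877 = 0.2281.
C = C₀ × ½·erfc(0.2281) = 158 × 0.3735 = 59.0 mg/L.

59.0 mg/L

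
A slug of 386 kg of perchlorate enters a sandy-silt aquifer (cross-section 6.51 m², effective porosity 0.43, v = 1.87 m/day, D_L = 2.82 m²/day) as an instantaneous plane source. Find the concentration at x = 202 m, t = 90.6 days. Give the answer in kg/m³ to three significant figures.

0.861 kg/m³

For an instantaneous plane source, C(x,t) = M/(n_e·A·√(4πDt)) · exp(−(x−vt)²/(4Dt)), with n_e·A the pore (flow) area.
Plume center vt = 1.87 × 90.6 = 169.422 m, so the well at 202 m is 32.578 m downgradient of the peak.
√(4πDt) = 56.66 m, giving peak height M/(n_e·A·√(4πDt)) = 386/(0.43 × 6.51 × 56.66) = 2.434 kg/m³.
(x−vt)²/(4Dt) = (32.578)²/(4 × 2.82 × 90.6) = 1.039; exp(−1.039) = 0.3538.
C = 2.434 × 0.3538 = 0.861 kg/m³.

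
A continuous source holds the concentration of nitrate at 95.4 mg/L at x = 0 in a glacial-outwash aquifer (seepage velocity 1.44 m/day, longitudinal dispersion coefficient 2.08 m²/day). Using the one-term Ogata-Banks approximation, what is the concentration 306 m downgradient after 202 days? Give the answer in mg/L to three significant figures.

For a continuous step input, C/C₀ ≈ ½·erfc((x−vt)/(2√(Dt))).
vt = 1.44 × 202 = 290.88 m and 2√(Dt) = 2√(2.08 × 202) = 41.00 m.
Argument (x−vt)/(2√(Dt)) = (306 − 290.88)/41.00 = 0.3688; ½·erfc(0.3688) = 0.3010.
C = 95.4 × 0.3010 = 28.7 mg/L.

28.7 mg/L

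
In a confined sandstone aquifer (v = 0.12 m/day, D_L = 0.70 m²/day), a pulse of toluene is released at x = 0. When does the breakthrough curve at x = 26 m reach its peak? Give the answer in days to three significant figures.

173 days

For the 1D instantaneous-source solution, setting ∂C/∂t = 0 at fixed x gives v²t² + 2Dt − x² = 0, so t = (√(D² + v²x²) − D)/v².
√(D² + v²x²) = √(0.70² + 0.12² × 26²) = 3.198; v² = 0.0144.
t = (3.198 − 0.70)/0.0144 = 173 days (vs. the pure-advection estimate x/v = 217 d).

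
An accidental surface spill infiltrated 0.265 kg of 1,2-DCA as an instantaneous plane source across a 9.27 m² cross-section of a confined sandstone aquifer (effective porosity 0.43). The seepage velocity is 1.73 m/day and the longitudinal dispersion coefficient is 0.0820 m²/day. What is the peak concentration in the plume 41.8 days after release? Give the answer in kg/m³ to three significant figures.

0.0101 kg/m³

The peak of an instantaneous 1D plume sits at x = vt; there the Gaussian factor is 1 and C_max = M/(n_e·A·√(4πDt)), where n_e·A is the pore area the mass is dissolved in.
√(4πDt) = √(4π × 0.0820 × 41.8) = 6.563 m, so C_max = 0.265/(0.43 × 9.27 × 6.563) = 0.0101 kg/m³.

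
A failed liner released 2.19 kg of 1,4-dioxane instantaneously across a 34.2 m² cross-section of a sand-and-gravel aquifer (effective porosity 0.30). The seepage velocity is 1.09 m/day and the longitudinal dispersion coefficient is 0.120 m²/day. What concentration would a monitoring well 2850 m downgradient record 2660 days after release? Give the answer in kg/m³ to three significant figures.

For an instantaneous plane source, C(x,t) = M/(n_e·A·√(4πDt)) · exp(−(x−vt)²/(4Dt)), with n_e·A the pore (flow) area.
Plume center vt = 1.09 × 2660 = 2899.4 m, so the well at 2850 m is 49.4 m upgradient of the peak.
√(4πDt) = 63.33 m, giving peak height M/(n_e·A·√(4πDt)) = 2.19/(0.30 × 34.2 × 63.33) = 0.003370 kg/m³.
(x−vt)²/(4Dt) = (-49.4)²/(4 × 0.120 × 2660) = 1.911; exp(−1.911) = 0.1479.
C = 0.003370 × 0.1479 = 0.000498 kg/m³.

0.000498 kg/m³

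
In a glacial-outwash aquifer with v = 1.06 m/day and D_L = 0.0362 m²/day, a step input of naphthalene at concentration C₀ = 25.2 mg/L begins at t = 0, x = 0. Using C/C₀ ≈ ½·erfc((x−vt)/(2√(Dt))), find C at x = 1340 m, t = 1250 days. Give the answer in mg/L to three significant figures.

For a continuous step input, C/C₀ ≈ ½·erfc((x−vt)/(2√(Dt))).
vt = 1.06 × 1250 = 1325 m and 2√(Dt) = 2√(0.0362 × 1250) = 13.45 m.
Argument (x−vt)/(2√(Dt)) = (1340 − 1325)/13.45 = 1.115; ½·erfc(1.115) = 0.05742.
C = 25.2 × 0.05742 = 1.45 mg/L.

1.45 mg/L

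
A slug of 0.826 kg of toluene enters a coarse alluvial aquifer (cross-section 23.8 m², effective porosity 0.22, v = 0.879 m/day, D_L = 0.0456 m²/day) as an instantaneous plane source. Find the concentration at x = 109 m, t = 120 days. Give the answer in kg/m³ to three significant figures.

For an instantaneous plane source, C(x,t) = M/(n_e·A·√(4πDt)) · exp(−(x−vt)²/(4Dt)), with n_e·A the pore (flow) area.
Plume center vt = 0.879 × 120 = 105.48 m, so the well at 109 m is 3.52 m downgradient of the peak.
√(4πDt) = 8.292 m, giving peak height M/(n_e·A·√(4πDt)) = 0.826/(0.22 × 23.8 × 8.292) = 0.01902 kg/m³.
(x−vt)²/(4Dt) = (3.52)²/(4 × 0.0456 × 120) = 0.5661; exp(−0.5661) = 0.5677.
C = 0.01902 × 0.5677 = 0.0108 kg/m³.

0.0108 kg/m³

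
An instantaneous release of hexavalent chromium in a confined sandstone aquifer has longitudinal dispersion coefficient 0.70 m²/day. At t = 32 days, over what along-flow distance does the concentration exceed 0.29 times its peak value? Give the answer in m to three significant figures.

21.1 m

The plume is Gaussian with σ = √(2Dt) = √(2 × 0.70 × 32) = 6.693 m.
C/C_peak = exp(−Δx²/(2σ²)) = 0.29 ⇒ Δx = σ·√(−2 ln 0.29) = 6.693 × 1.573 = 10.53 m.
Width = 2Δx = 21.1 m.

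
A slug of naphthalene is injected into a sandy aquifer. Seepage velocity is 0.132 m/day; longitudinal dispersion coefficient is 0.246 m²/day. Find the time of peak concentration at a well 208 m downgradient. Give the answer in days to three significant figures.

For the 1D instantaneous-source solution, setting ∂C/∂t = 0 at fixed x gives v²t² + 2Dt − x² = 0, so t = (√(D² + v²x²) − D)/v².
√(D² + v²x²) = √(0.246² + 0.132² × 208²) = 27.46; v² = 0.017424.
t = (27.46 − 0.246)/0.017424 = 1560 days (vs. the pure-advection estimate x/v = 1580 d).

1560 days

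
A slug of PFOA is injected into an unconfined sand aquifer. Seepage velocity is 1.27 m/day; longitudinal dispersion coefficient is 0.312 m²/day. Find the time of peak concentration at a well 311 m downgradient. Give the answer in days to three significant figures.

For the 1D instantaneous-source solution, setting ∂C/∂t = 0 at fixed x gives v²t² + 2Dt − x² = 0, so t = (√(D² + v²x²) − D)/v².
√(D² + v²x²) = √(0.312² + 1.27² × 311²) = 395.0; v² = 1.6129.
t = (395.0 − 0.312)/1.6129 = 245 days (vs. the pure-advection estimate x/v = 245 d).

245 days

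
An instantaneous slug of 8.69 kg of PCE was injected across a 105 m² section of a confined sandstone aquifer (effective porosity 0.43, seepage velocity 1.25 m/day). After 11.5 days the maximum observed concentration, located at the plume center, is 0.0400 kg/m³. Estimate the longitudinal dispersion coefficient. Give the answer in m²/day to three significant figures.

0.160 m²/day

At the plume center C_max = M/(n_e·A·√(4πDt)), so D = M²/(4πt·(n_e·A·C_max)²).
n_e·A·C_max = 0.43 × 105 × 0.0400 = 1.806 kg/m.
D = 8.69²/(4π × 11.5 × 1.806²) = 0.160 m²/day.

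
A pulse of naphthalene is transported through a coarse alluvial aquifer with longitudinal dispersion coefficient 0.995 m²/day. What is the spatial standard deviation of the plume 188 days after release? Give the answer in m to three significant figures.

Dispersive spreading gives a Gaussian with σ² = 2Dt; advection only shifts the center.
σ = √(2 × 0.995 × 188) = 19.3 m.

19.3 m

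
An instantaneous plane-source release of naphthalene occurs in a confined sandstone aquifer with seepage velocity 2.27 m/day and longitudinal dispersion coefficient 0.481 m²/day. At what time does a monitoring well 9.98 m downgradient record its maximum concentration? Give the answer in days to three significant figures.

For the 1D instantaneous-source solution, setting ∂C/∂t = 0 at fixed x gives v²t² + 2Dt − x² = 0, so t = (√(D² + v²x²) − D)/v².
√(D² + v²x²) = √(0.481² + 2.27² × 9.98²) = 22.66; v² = 5.1529.
t = (22.66 − 0.481)/5.1529 = 4.30 days (vs. the pure-advection estimate x/v = 4.40 d).

4.30 days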